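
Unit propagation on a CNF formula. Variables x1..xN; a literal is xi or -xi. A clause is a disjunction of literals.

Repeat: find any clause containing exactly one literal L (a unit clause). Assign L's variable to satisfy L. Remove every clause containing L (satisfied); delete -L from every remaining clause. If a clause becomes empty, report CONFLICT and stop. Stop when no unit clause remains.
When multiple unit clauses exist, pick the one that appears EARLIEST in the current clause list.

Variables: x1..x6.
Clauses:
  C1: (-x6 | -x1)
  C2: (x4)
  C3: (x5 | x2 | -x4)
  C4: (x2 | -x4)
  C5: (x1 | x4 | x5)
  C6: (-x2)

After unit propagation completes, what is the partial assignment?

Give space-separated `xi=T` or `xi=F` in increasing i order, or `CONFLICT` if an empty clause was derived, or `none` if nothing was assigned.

Answer: CONFLICT

Derivation:
unit clause [4] forces x4=T; simplify:
  drop -4 from [5, 2, -4] -> [5, 2]
  drop -4 from [2, -4] -> [2]
  satisfied 2 clause(s); 4 remain; assigned so far: [4]
unit clause [2] forces x2=T; simplify:
  drop -2 from [-2] -> [] (empty!)
  satisfied 2 clause(s); 2 remain; assigned so far: [2, 4]
CONFLICT (empty clause)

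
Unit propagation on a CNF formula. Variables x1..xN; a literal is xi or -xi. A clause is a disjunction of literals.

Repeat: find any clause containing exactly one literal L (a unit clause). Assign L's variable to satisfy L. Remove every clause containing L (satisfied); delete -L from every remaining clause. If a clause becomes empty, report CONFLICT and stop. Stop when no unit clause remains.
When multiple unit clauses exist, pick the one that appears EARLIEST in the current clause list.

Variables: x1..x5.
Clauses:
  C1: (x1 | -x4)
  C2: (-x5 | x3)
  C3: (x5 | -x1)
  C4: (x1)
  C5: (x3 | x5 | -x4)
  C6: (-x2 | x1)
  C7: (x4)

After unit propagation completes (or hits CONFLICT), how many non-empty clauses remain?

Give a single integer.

unit clause [1] forces x1=T; simplify:
  drop -1 from [5, -1] -> [5]
  satisfied 3 clause(s); 4 remain; assigned so far: [1]
unit clause [5] forces x5=T; simplify:
  drop -5 from [-5, 3] -> [3]
  satisfied 2 clause(s); 2 remain; assigned so far: [1, 5]
unit clause [3] forces x3=T; simplify:
  satisfied 1 clause(s); 1 remain; assigned so far: [1, 3, 5]
unit clause [4] forces x4=T; simplify:
  satisfied 1 clause(s); 0 remain; assigned so far: [1, 3, 4, 5]

Answer: 0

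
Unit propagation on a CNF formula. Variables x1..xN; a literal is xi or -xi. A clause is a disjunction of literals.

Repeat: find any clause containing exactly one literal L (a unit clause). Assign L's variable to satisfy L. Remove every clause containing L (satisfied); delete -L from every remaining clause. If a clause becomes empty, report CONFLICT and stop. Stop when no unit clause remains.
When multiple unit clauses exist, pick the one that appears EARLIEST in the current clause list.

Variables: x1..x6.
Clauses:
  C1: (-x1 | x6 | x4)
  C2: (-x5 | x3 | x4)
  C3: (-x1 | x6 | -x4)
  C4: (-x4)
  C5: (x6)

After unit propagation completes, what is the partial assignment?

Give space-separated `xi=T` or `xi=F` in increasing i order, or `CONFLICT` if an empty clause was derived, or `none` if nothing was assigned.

Answer: x4=F x6=T

Derivation:
unit clause [-4] forces x4=F; simplify:
  drop 4 from [-1, 6, 4] -> [-1, 6]
  drop 4 from [-5, 3, 4] -> [-5, 3]
  satisfied 2 clause(s); 3 remain; assigned so far: [4]
unit clause [6] forces x6=T; simplify:
  satisfied 2 clause(s); 1 remain; assigned so far: [4, 6]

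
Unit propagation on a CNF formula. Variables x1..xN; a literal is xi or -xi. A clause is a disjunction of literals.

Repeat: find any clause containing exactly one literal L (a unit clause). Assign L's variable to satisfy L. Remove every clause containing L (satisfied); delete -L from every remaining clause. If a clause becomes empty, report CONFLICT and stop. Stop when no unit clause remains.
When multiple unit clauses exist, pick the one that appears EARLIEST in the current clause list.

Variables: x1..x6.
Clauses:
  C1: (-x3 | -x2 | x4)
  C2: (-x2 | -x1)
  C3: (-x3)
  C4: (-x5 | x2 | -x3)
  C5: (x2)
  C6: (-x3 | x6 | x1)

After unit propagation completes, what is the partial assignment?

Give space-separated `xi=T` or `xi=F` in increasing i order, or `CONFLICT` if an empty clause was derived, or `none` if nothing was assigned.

Answer: x1=F x2=T x3=F

Derivation:
unit clause [-3] forces x3=F; simplify:
  satisfied 4 clause(s); 2 remain; assigned so far: [3]
unit clause [2] forces x2=T; simplify:
  drop -2 from [-2, -1] -> [-1]
  satisfied 1 clause(s); 1 remain; assigned so far: [2, 3]
unit clause [-1] forces x1=F; simplify:
  satisfied 1 clause(s); 0 remain; assigned so far: [1, 2, 3]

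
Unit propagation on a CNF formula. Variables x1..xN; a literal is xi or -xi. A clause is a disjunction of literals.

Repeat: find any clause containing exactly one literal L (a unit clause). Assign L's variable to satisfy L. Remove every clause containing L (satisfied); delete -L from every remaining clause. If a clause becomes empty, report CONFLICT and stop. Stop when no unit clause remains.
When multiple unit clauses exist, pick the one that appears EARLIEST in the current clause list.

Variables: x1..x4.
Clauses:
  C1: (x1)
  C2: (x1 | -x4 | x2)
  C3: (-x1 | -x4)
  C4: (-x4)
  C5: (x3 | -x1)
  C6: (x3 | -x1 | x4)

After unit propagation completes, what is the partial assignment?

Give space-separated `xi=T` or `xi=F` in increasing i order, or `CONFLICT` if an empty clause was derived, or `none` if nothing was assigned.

unit clause [1] forces x1=T; simplify:
  drop -1 from [-1, -4] -> [-4]
  drop -1 from [3, -1] -> [3]
  drop -1 from [3, -1, 4] -> [3, 4]
  satisfied 2 clause(s); 4 remain; assigned so far: [1]
unit clause [-4] forces x4=F; simplify:
  drop 4 from [3, 4] -> [3]
  satisfied 2 clause(s); 2 remain; assigned so far: [1, 4]
unit clause [3] forces x3=T; simplify:
  satisfied 2 clause(s); 0 remain; assigned so far: [1, 3, 4]

Answer: x1=T x3=T x4=F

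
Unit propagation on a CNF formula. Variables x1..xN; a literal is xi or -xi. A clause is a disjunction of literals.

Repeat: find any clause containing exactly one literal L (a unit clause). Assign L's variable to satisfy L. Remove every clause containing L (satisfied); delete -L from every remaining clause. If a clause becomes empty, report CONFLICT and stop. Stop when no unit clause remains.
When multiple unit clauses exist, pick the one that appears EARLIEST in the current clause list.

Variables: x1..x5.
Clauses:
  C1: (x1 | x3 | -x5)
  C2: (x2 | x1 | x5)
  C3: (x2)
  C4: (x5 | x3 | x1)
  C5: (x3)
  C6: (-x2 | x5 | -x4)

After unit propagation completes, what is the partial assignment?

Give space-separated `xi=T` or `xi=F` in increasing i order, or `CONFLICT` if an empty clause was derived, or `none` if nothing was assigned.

Answer: x2=T x3=T

Derivation:
unit clause [2] forces x2=T; simplify:
  drop -2 from [-2, 5, -4] -> [5, -4]
  satisfied 2 clause(s); 4 remain; assigned so far: [2]
unit clause [3] forces x3=T; simplify:
  satisfied 3 clause(s); 1 remain; assigned so far: [2, 3]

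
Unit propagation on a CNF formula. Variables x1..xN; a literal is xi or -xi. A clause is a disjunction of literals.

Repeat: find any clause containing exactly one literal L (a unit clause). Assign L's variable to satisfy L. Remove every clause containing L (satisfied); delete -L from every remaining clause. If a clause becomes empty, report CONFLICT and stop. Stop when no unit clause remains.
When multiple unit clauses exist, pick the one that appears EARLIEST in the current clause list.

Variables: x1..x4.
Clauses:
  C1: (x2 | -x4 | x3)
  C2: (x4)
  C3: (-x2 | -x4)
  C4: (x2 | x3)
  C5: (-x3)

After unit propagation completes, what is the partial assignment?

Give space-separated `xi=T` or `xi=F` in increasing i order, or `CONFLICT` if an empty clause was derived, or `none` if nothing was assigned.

Answer: CONFLICT

Derivation:
unit clause [4] forces x4=T; simplify:
  drop -4 from [2, -4, 3] -> [2, 3]
  drop -4 from [-2, -4] -> [-2]
  satisfied 1 clause(s); 4 remain; assigned so far: [4]
unit clause [-2] forces x2=F; simplify:
  drop 2 from [2, 3] -> [3]
  drop 2 from [2, 3] -> [3]
  satisfied 1 clause(s); 3 remain; assigned so far: [2, 4]
unit clause [3] forces x3=T; simplify:
  drop -3 from [-3] -> [] (empty!)
  satisfied 2 clause(s); 1 remain; assigned so far: [2, 3, 4]
CONFLICT (empty clause)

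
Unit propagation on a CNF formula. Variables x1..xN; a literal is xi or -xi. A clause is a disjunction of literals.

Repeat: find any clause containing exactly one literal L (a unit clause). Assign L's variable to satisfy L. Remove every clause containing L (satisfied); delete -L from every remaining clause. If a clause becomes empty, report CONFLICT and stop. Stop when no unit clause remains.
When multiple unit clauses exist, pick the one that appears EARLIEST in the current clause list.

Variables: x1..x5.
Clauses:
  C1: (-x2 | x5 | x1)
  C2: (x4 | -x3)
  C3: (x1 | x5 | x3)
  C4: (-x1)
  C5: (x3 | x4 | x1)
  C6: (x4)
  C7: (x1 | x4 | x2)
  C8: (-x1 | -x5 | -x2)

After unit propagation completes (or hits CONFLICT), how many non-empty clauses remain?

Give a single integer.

unit clause [-1] forces x1=F; simplify:
  drop 1 from [-2, 5, 1] -> [-2, 5]
  drop 1 from [1, 5, 3] -> [5, 3]
  drop 1 from [3, 4, 1] -> [3, 4]
  drop 1 from [1, 4, 2] -> [4, 2]
  satisfied 2 clause(s); 6 remain; assigned so far: [1]
unit clause [4] forces x4=T; simplify:
  satisfied 4 clause(s); 2 remain; assigned so far: [1, 4]

Answer: 2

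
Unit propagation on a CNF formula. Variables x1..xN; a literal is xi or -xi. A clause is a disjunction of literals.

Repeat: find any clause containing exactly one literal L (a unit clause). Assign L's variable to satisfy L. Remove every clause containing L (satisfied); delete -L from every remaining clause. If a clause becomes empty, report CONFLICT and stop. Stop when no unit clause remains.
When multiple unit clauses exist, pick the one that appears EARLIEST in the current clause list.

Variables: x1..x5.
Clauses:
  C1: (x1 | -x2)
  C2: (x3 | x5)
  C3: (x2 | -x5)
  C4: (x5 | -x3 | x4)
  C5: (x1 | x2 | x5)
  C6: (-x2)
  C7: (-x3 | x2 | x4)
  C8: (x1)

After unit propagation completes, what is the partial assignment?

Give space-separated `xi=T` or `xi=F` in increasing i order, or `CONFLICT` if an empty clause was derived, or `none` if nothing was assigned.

Answer: x1=T x2=F x3=T x4=T x5=F

Derivation:
unit clause [-2] forces x2=F; simplify:
  drop 2 from [2, -5] -> [-5]
  drop 2 from [1, 2, 5] -> [1, 5]
  drop 2 from [-3, 2, 4] -> [-3, 4]
  satisfied 2 clause(s); 6 remain; assigned so far: [2]
unit clause [-5] forces x5=F; simplify:
  drop 5 from [3, 5] -> [3]
  drop 5 from [5, -3, 4] -> [-3, 4]
  drop 5 from [1, 5] -> [1]
  satisfied 1 clause(s); 5 remain; assigned so far: [2, 5]
unit clause [3] forces x3=T; simplify:
  drop -3 from [-3, 4] -> [4]
  drop -3 from [-3, 4] -> [4]
  satisfied 1 clause(s); 4 remain; assigned so far: [2, 3, 5]
unit clause [4] forces x4=T; simplify:
  satisfied 2 clause(s); 2 remain; assigned so far: [2, 3, 4, 5]
unit clause [1] forces x1=T; simplify:
  satisfied 2 clause(s); 0 remain; assigned so far: [1, 2, 3, 4, 5]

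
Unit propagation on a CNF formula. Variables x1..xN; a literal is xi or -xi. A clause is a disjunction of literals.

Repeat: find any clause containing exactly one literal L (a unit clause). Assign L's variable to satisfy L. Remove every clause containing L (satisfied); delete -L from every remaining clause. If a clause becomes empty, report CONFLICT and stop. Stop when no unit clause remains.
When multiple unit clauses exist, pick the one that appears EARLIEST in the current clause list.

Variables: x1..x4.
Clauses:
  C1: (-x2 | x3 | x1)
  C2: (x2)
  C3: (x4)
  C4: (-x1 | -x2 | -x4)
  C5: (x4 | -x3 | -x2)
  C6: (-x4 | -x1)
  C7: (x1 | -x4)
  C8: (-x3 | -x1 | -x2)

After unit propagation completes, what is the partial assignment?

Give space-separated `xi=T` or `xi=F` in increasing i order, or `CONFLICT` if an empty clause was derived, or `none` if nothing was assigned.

Answer: CONFLICT

Derivation:
unit clause [2] forces x2=T; simplify:
  drop -2 from [-2, 3, 1] -> [3, 1]
  drop -2 from [-1, -2, -4] -> [-1, -4]
  drop -2 from [4, -3, -2] -> [4, -3]
  drop -2 from [-3, -1, -2] -> [-3, -1]
  satisfied 1 clause(s); 7 remain; assigned so far: [2]
unit clause [4] forces x4=T; simplify:
  drop -4 from [-1, -4] -> [-1]
  drop -4 from [-4, -1] -> [-1]
  drop -4 from [1, -4] -> [1]
  satisfied 2 clause(s); 5 remain; assigned so far: [2, 4]
unit clause [-1] forces x1=F; simplify:
  drop 1 from [3, 1] -> [3]
  drop 1 from [1] -> [] (empty!)
  satisfied 3 clause(s); 2 remain; assigned so far: [1, 2, 4]
CONFLICT (empty clause)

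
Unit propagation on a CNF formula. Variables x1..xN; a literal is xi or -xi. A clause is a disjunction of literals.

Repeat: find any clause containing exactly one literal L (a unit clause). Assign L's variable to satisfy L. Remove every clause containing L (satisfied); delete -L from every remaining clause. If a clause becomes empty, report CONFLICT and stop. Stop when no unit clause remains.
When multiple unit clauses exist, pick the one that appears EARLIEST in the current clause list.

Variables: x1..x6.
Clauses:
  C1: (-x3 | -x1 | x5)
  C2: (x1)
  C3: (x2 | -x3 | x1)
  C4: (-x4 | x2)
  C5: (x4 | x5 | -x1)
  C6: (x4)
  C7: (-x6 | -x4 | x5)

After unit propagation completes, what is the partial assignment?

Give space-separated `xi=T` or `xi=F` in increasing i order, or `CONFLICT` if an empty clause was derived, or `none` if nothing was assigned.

unit clause [1] forces x1=T; simplify:
  drop -1 from [-3, -1, 5] -> [-3, 5]
  drop -1 from [4, 5, -1] -> [4, 5]
  satisfied 2 clause(s); 5 remain; assigned so far: [1]
unit clause [4] forces x4=T; simplify:
  drop -4 from [-4, 2] -> [2]
  drop -4 from [-6, -4, 5] -> [-6, 5]
  satisfied 2 clause(s); 3 remain; assigned so far: [1, 4]
unit clause [2] forces x2=T; simplify:
  satisfied 1 clause(s); 2 remain; assigned so far: [1, 2, 4]

Answer: x1=T x2=T x4=T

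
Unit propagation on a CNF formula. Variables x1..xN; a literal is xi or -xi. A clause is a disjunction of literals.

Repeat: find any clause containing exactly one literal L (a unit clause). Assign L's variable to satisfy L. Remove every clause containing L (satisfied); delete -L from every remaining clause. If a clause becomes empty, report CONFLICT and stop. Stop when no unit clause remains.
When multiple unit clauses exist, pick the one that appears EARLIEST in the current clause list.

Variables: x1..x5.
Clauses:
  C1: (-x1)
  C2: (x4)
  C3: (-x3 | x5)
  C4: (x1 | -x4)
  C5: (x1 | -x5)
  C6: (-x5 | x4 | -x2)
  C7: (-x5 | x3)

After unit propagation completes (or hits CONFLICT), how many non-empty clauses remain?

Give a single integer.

Answer: 3

Derivation:
unit clause [-1] forces x1=F; simplify:
  drop 1 from [1, -4] -> [-4]
  drop 1 from [1, -5] -> [-5]
  satisfied 1 clause(s); 6 remain; assigned so far: [1]
unit clause [4] forces x4=T; simplify:
  drop -4 from [-4] -> [] (empty!)
  satisfied 2 clause(s); 4 remain; assigned so far: [1, 4]
CONFLICT (empty clause)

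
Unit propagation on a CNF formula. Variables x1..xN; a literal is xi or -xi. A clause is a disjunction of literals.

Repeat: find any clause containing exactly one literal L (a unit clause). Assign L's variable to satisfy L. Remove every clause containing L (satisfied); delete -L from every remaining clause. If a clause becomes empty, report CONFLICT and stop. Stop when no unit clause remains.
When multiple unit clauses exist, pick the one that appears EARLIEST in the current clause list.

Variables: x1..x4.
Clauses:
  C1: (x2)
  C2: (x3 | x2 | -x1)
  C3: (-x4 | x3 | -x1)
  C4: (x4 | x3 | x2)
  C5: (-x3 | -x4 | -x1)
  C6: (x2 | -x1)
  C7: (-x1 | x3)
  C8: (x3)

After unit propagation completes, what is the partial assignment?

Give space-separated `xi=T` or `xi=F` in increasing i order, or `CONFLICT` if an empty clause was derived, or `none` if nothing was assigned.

unit clause [2] forces x2=T; simplify:
  satisfied 4 clause(s); 4 remain; assigned so far: [2]
unit clause [3] forces x3=T; simplify:
  drop -3 from [-3, -4, -1] -> [-4, -1]
  satisfied 3 clause(s); 1 remain; assigned so far: [2, 3]

Answer: x2=T x3=T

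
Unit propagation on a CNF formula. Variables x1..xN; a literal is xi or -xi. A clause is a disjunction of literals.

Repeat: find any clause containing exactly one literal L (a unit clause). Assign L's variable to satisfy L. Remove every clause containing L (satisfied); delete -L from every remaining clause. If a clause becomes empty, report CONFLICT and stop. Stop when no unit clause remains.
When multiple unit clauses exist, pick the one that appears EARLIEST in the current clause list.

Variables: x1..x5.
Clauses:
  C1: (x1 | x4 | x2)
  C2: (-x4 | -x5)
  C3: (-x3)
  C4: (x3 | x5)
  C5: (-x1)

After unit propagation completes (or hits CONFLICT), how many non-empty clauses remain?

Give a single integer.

unit clause [-3] forces x3=F; simplify:
  drop 3 from [3, 5] -> [5]
  satisfied 1 clause(s); 4 remain; assigned so far: [3]
unit clause [5] forces x5=T; simplify:
  drop -5 from [-4, -5] -> [-4]
  satisfied 1 clause(s); 3 remain; assigned so far: [3, 5]
unit clause [-4] forces x4=F; simplify:
  drop 4 from [1, 4, 2] -> [1, 2]
  satisfied 1 clause(s); 2 remain; assigned so far: [3, 4, 5]
unit clause [-1] forces x1=F; simplify:
  drop 1 from [1, 2] -> [2]
  satisfied 1 clause(s); 1 remain; assigned so far: [1, 3, 4, 5]
unit clause [2] forces x2=T; simplify:
  satisfied 1 clause(s); 0 remain; assigned so far: [1, 2, 3, 4, 5]

Answer: 0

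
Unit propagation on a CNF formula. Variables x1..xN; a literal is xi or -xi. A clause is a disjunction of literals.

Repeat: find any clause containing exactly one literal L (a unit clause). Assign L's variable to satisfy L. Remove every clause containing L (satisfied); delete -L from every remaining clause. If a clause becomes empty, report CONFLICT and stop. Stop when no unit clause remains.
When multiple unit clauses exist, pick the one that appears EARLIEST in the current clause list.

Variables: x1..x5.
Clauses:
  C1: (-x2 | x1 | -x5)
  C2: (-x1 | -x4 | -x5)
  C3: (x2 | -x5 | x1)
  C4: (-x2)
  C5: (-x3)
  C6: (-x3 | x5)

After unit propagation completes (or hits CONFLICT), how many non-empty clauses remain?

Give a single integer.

unit clause [-2] forces x2=F; simplify:
  drop 2 from [2, -5, 1] -> [-5, 1]
  satisfied 2 clause(s); 4 remain; assigned so far: [2]
unit clause [-3] forces x3=F; simplify:
  satisfied 2 clause(s); 2 remain; assigned so far: [2, 3]

Answer: 2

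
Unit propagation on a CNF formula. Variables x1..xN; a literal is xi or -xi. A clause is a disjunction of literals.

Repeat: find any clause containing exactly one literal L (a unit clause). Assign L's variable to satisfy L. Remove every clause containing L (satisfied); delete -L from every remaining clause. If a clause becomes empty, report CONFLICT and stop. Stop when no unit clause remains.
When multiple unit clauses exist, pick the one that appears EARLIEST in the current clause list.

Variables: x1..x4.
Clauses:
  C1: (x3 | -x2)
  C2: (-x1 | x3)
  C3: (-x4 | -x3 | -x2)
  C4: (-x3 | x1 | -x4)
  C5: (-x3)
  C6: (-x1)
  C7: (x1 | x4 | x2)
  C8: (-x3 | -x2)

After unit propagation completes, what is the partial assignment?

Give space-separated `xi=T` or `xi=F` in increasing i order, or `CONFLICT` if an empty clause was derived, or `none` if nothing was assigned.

Answer: x1=F x2=F x3=F x4=T

Derivation:
unit clause [-3] forces x3=F; simplify:
  drop 3 from [3, -2] -> [-2]
  drop 3 from [-1, 3] -> [-1]
  satisfied 4 clause(s); 4 remain; assigned so far: [3]
unit clause [-2] forces x2=F; simplify:
  drop 2 from [1, 4, 2] -> [1, 4]
  satisfied 1 clause(s); 3 remain; assigned so far: [2, 3]
unit clause [-1] forces x1=F; simplify:
  drop 1 from [1, 4] -> [4]
  satisfied 2 clause(s); 1 remain; assigned so far: [1, 2, 3]
unit clause [4] forces x4=T; simplify:
  satisfied 1 clause(s); 0 remain; assigned so far: [1, 2, 3, 4]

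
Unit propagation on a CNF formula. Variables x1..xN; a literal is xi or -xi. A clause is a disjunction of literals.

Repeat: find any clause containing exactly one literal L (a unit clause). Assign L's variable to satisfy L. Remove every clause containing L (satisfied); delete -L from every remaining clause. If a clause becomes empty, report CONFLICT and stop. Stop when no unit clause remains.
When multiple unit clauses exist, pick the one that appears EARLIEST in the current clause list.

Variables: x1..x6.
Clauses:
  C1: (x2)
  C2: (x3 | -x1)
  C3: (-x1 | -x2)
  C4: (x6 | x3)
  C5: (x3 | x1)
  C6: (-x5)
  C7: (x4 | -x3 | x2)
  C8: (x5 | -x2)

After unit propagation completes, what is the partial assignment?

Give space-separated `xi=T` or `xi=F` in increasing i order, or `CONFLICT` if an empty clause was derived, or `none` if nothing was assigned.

unit clause [2] forces x2=T; simplify:
  drop -2 from [-1, -2] -> [-1]
  drop -2 from [5, -2] -> [5]
  satisfied 2 clause(s); 6 remain; assigned so far: [2]
unit clause [-1] forces x1=F; simplify:
  drop 1 from [3, 1] -> [3]
  satisfied 2 clause(s); 4 remain; assigned so far: [1, 2]
unit clause [3] forces x3=T; simplify:
  satisfied 2 clause(s); 2 remain; assigned so far: [1, 2, 3]
unit clause [-5] forces x5=F; simplify:
  drop 5 from [5] -> [] (empty!)
  satisfied 1 clause(s); 1 remain; assigned so far: [1, 2, 3, 5]
CONFLICT (empty clause)

Answer: CONFLICT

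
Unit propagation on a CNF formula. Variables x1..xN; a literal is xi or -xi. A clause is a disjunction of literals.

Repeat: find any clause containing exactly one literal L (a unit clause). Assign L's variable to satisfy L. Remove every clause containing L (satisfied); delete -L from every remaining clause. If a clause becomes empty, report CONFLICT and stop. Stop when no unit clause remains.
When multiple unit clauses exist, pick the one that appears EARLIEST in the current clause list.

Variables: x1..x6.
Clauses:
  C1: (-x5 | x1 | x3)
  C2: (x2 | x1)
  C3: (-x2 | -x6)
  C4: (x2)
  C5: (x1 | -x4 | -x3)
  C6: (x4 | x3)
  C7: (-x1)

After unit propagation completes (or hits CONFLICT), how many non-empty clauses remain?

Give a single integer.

Answer: 3

Derivation:
unit clause [2] forces x2=T; simplify:
  drop -2 from [-2, -6] -> [-6]
  satisfied 2 clause(s); 5 remain; assigned so far: [2]
unit clause [-6] forces x6=F; simplify:
  satisfied 1 clause(s); 4 remain; assigned so far: [2, 6]
unit clause [-1] forces x1=F; simplify:
  drop 1 from [-5, 1, 3] -> [-5, 3]
  drop 1 from [1, -4, -3] -> [-4, -3]
  satisfied 1 clause(s); 3 remain; assigned so far: [1, 2, 6]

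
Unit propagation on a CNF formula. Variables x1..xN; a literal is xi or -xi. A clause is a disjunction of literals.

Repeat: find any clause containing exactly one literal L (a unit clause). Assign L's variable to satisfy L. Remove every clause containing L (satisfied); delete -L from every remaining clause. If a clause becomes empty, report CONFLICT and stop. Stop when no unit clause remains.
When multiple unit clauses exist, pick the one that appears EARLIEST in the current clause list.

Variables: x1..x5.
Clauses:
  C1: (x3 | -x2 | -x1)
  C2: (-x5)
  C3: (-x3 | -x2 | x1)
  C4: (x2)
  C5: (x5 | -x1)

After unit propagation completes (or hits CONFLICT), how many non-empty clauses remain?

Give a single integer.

unit clause [-5] forces x5=F; simplify:
  drop 5 from [5, -1] -> [-1]
  satisfied 1 clause(s); 4 remain; assigned so far: [5]
unit clause [2] forces x2=T; simplify:
  drop -2 from [3, -2, -1] -> [3, -1]
  drop -2 from [-3, -2, 1] -> [-3, 1]
  satisfied 1 clause(s); 3 remain; assigned so far: [2, 5]
unit clause [-1] forces x1=F; simplify:
  drop 1 from [-3, 1] -> [-3]
  satisfied 2 clause(s); 1 remain; assigned so far: [1, 2, 5]
unit clause [-3] forces x3=F; simplify:
  satisfied 1 clause(s); 0 remain; assigned so far: [1, 2, 3, 5]

Answer: 0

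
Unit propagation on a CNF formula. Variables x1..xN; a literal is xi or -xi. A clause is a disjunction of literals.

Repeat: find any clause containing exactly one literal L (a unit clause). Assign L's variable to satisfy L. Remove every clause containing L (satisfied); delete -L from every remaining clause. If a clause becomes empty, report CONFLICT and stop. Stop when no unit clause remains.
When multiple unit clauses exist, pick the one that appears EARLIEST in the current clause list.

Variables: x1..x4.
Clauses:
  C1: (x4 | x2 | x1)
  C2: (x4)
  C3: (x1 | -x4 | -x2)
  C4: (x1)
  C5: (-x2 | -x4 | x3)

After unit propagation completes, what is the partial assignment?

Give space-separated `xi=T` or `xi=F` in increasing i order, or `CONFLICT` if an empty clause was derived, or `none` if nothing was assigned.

unit clause [4] forces x4=T; simplify:
  drop -4 from [1, -4, -2] -> [1, -2]
  drop -4 from [-2, -4, 3] -> [-2, 3]
  satisfied 2 clause(s); 3 remain; assigned so far: [4]
unit clause [1] forces x1=T; simplify:
  satisfied 2 clause(s); 1 remain; assigned so far: [1, 4]

Answer: x1=T x4=T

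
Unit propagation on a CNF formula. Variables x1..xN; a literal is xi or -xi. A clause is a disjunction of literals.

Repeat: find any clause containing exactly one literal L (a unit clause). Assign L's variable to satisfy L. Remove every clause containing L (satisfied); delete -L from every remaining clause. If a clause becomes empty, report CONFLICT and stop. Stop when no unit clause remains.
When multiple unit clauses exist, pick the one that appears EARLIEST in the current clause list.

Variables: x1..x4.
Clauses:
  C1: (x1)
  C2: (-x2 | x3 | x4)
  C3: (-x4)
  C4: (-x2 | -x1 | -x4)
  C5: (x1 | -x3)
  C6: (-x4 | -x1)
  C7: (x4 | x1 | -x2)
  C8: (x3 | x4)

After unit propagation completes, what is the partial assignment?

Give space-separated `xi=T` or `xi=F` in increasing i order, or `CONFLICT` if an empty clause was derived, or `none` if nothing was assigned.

Answer: x1=T x3=T x4=F

Derivation:
unit clause [1] forces x1=T; simplify:
  drop -1 from [-2, -1, -4] -> [-2, -4]
  drop -1 from [-4, -1] -> [-4]
  satisfied 3 clause(s); 5 remain; assigned so far: [1]
unit clause [-4] forces x4=F; simplify:
  drop 4 from [-2, 3, 4] -> [-2, 3]
  drop 4 from [3, 4] -> [3]
  satisfied 3 clause(s); 2 remain; assigned so far: [1, 4]
unit clause [3] forces x3=T; simplify:
  satisfied 2 clause(s); 0 remain; assigned so far: [1, 3, 4]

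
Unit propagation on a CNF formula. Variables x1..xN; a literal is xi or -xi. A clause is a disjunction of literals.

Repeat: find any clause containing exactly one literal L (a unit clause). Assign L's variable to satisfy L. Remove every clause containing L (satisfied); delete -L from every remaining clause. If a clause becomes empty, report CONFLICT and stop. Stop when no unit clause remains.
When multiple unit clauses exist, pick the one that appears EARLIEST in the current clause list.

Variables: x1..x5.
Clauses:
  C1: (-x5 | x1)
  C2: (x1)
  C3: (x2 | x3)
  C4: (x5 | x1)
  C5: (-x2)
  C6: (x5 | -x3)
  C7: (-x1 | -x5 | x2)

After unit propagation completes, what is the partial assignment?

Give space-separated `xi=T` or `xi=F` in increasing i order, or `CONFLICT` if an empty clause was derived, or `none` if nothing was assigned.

Answer: CONFLICT

Derivation:
unit clause [1] forces x1=T; simplify:
  drop -1 from [-1, -5, 2] -> [-5, 2]
  satisfied 3 clause(s); 4 remain; assigned so far: [1]
unit clause [-2] forces x2=F; simplify:
  drop 2 from [2, 3] -> [3]
  drop 2 from [-5, 2] -> [-5]
  satisfied 1 clause(s); 3 remain; assigned so far: [1, 2]
unit clause [3] forces x3=T; simplify:
  drop -3 from [5, -3] -> [5]
  satisfied 1 clause(s); 2 remain; assigned so far: [1, 2, 3]
unit clause [5] forces x5=T; simplify:
  drop -5 from [-5] -> [] (empty!)
  satisfied 1 clause(s); 1 remain; assigned so far: [1, 2, 3, 5]
CONFLICT (empty clause)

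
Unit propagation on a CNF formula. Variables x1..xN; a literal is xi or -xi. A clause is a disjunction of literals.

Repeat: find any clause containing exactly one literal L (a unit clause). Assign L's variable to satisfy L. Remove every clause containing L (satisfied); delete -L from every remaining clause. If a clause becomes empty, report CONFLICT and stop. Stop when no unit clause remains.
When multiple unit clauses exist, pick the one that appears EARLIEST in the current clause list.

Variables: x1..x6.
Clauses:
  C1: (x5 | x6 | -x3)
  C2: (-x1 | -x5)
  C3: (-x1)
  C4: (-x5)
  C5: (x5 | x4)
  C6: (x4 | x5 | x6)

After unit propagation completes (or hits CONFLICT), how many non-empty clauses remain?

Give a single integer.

unit clause [-1] forces x1=F; simplify:
  satisfied 2 clause(s); 4 remain; assigned so far: [1]
unit clause [-5] forces x5=F; simplify:
  drop 5 from [5, 6, -3] -> [6, -3]
  drop 5 from [5, 4] -> [4]
  drop 5 from [4, 5, 6] -> [4, 6]
  satisfied 1 clause(s); 3 remain; assigned so far: [1, 5]
unit clause [4] forces x4=T; simplify:
  satisfied 2 clause(s); 1 remain; assigned so far: [1, 4, 5]

Answer: 1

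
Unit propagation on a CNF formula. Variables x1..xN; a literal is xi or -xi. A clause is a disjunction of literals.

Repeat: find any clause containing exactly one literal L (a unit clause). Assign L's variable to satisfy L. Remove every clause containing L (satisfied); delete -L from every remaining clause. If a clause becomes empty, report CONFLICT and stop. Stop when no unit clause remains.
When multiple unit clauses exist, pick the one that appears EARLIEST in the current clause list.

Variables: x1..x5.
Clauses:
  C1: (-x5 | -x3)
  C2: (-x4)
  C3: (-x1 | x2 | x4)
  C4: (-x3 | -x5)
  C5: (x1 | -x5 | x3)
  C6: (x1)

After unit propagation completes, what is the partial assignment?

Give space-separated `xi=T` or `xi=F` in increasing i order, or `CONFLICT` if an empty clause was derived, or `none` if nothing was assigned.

unit clause [-4] forces x4=F; simplify:
  drop 4 from [-1, 2, 4] -> [-1, 2]
  satisfied 1 clause(s); 5 remain; assigned so far: [4]
unit clause [1] forces x1=T; simplify:
  drop -1 from [-1, 2] -> [2]
  satisfied 2 clause(s); 3 remain; assigned so far: [1, 4]
unit clause [2] forces x2=T; simplify:
  satisfied 1 clause(s); 2 remain; assigned so far: [1, 2, 4]

Answer: x1=T x2=T x4=F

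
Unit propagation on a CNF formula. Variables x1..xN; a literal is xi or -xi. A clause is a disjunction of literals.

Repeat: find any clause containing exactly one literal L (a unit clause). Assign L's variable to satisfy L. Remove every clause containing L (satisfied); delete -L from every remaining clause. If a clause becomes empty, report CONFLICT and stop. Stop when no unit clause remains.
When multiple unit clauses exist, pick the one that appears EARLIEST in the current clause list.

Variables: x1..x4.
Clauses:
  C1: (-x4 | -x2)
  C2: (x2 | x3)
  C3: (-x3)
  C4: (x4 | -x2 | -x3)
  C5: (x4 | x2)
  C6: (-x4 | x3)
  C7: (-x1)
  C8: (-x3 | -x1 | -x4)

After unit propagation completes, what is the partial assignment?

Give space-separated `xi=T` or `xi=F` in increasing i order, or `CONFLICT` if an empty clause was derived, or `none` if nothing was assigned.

unit clause [-3] forces x3=F; simplify:
  drop 3 from [2, 3] -> [2]
  drop 3 from [-4, 3] -> [-4]
  satisfied 3 clause(s); 5 remain; assigned so far: [3]
unit clause [2] forces x2=T; simplify:
  drop -2 from [-4, -2] -> [-4]
  satisfied 2 clause(s); 3 remain; assigned so far: [2, 3]
unit clause [-4] forces x4=F; simplify:
  satisfied 2 clause(s); 1 remain; assigned so far: [2, 3, 4]
unit clause [-1] forces x1=F; simplify:
  satisfied 1 clause(s); 0 remain; assigned so far: [1, 2, 3, 4]

Answer: x1=F x2=T x3=F x4=F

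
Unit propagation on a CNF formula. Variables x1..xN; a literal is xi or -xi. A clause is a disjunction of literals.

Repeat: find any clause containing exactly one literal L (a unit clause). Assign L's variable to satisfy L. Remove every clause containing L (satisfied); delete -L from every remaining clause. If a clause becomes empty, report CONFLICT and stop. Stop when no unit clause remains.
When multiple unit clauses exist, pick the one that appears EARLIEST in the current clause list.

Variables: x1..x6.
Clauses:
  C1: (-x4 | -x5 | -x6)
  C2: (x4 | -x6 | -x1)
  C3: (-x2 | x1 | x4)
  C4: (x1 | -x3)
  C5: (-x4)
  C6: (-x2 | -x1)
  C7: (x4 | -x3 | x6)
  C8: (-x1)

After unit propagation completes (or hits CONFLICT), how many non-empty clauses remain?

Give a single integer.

unit clause [-4] forces x4=F; simplify:
  drop 4 from [4, -6, -1] -> [-6, -1]
  drop 4 from [-2, 1, 4] -> [-2, 1]
  drop 4 from [4, -3, 6] -> [-3, 6]
  satisfied 2 clause(s); 6 remain; assigned so far: [4]
unit clause [-1] forces x1=F; simplify:
  drop 1 from [-2, 1] -> [-2]
  drop 1 from [1, -3] -> [-3]
  satisfied 3 clause(s); 3 remain; assigned so far: [1, 4]
unit clause [-2] forces x2=F; simplify:
  satisfied 1 clause(s); 2 remain; assigned so far: [1, 2, 4]
unit clause [-3] forces x3=F; simplify:
  satisfied 2 clause(s); 0 remain; assigned so far: [1, 2, 3, 4]

Answer: 0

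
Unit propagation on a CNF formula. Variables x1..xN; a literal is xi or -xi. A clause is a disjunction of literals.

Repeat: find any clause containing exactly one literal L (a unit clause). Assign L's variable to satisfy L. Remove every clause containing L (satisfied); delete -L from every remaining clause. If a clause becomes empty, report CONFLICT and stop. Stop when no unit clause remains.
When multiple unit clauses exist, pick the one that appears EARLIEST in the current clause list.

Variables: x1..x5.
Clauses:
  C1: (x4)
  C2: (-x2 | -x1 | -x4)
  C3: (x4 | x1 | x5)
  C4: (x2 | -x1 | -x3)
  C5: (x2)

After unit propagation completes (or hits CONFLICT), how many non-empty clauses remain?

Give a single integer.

unit clause [4] forces x4=T; simplify:
  drop -4 from [-2, -1, -4] -> [-2, -1]
  satisfied 2 clause(s); 3 remain; assigned so far: [4]
unit clause [2] forces x2=T; simplify:
  drop -2 from [-2, -1] -> [-1]
  satisfied 2 clause(s); 1 remain; assigned so far: [2, 4]
unit clause [-1] forces x1=F; simplify:
  satisfied 1 clause(s); 0 remain; assigned so far: [1, 2, 4]

Answer: 0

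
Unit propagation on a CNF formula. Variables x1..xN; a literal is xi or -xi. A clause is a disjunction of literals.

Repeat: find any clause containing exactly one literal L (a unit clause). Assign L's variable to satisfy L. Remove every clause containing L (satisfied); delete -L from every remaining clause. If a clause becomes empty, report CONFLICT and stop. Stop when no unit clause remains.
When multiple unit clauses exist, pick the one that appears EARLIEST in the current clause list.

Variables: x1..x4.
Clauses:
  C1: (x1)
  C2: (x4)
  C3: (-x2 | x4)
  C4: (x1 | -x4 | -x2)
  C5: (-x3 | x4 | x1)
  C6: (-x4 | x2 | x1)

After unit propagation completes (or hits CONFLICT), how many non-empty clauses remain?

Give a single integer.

Answer: 0

Derivation:
unit clause [1] forces x1=T; simplify:
  satisfied 4 clause(s); 2 remain; assigned so far: [1]
unit clause [4] forces x4=T; simplify:
  satisfied 2 clause(s); 0 remain; assigned so far: [1, 4]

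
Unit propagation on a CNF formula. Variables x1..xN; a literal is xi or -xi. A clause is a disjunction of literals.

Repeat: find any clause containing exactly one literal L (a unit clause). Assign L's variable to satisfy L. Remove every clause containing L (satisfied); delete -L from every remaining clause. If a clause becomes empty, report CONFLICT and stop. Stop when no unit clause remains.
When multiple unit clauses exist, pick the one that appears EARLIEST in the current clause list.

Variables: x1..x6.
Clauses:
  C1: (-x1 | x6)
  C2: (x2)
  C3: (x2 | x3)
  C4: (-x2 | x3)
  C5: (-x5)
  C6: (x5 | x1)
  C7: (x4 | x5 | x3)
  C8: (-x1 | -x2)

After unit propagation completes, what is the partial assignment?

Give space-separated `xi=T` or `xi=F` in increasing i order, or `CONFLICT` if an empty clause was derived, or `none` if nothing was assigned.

Answer: CONFLICT

Derivation:
unit clause [2] forces x2=T; simplify:
  drop -2 from [-2, 3] -> [3]
  drop -2 from [-1, -2] -> [-1]
  satisfied 2 clause(s); 6 remain; assigned so far: [2]
unit clause [3] forces x3=T; simplify:
  satisfied 2 clause(s); 4 remain; assigned so far: [2, 3]
unit clause [-5] forces x5=F; simplify:
  drop 5 from [5, 1] -> [1]
  satisfied 1 clause(s); 3 remain; assigned so far: [2, 3, 5]
unit clause [1] forces x1=T; simplify:
  drop -1 from [-1, 6] -> [6]
  drop -1 from [-1] -> [] (empty!)
  satisfied 1 clause(s); 2 remain; assigned so far: [1, 2, 3, 5]
CONFLICT (empty clause)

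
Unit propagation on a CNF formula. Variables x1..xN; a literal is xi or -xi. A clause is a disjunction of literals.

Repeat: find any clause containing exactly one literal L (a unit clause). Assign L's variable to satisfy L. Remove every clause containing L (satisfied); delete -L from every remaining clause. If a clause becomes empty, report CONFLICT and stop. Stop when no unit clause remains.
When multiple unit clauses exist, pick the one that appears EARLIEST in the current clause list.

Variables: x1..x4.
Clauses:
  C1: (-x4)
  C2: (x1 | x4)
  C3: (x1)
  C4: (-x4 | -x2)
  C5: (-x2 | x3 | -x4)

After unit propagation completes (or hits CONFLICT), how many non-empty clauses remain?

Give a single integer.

unit clause [-4] forces x4=F; simplify:
  drop 4 from [1, 4] -> [1]
  satisfied 3 clause(s); 2 remain; assigned so far: [4]
unit clause [1] forces x1=T; simplify:
  satisfied 2 clause(s); 0 remain; assigned so far: [1, 4]

Answer: 0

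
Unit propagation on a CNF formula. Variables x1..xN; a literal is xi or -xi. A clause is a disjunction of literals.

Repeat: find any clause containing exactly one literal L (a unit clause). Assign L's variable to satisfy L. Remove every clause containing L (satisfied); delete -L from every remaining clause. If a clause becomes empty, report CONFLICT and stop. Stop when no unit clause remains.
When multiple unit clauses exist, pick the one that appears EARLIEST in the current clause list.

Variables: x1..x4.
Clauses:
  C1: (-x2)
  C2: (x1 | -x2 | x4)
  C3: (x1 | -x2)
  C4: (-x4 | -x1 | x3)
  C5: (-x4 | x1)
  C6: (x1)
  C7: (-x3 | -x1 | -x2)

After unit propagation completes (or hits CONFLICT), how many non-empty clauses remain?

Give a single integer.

Answer: 1

Derivation:
unit clause [-2] forces x2=F; simplify:
  satisfied 4 clause(s); 3 remain; assigned so far: [2]
unit clause [1] forces x1=T; simplify:
  drop -1 from [-4, -1, 3] -> [-4, 3]
  satisfied 2 clause(s); 1 remain; assigned so far: [1, 2]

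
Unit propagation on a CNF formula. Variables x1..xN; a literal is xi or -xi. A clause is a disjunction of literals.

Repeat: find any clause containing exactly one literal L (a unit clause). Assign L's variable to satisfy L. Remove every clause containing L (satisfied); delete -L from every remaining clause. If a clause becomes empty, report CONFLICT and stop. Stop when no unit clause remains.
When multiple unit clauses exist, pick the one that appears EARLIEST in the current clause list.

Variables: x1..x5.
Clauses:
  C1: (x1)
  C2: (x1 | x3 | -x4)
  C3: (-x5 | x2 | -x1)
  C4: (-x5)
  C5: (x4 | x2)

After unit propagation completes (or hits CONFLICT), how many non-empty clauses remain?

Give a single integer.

Answer: 1

Derivation:
unit clause [1] forces x1=T; simplify:
  drop -1 from [-5, 2, -1] -> [-5, 2]
  satisfied 2 clause(s); 3 remain; assigned so far: [1]
unit clause [-5] forces x5=F; simplify:
  satisfied 2 clause(s); 1 remain; assigned so far: [1, 5]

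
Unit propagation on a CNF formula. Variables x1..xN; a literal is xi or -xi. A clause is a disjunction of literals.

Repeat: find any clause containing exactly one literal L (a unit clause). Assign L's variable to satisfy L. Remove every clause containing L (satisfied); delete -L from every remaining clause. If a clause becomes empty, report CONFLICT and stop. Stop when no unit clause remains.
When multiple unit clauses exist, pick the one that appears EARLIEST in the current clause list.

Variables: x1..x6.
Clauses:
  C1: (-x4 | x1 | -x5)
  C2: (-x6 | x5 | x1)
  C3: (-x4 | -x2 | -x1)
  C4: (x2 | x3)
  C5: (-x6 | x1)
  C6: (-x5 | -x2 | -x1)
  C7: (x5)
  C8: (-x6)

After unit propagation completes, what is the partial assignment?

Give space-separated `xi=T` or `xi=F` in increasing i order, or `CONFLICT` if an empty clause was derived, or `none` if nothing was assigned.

Answer: x5=T x6=F

Derivation:
unit clause [5] forces x5=T; simplify:
  drop -5 from [-4, 1, -5] -> [-4, 1]
  drop -5 from [-5, -2, -1] -> [-2, -1]
  satisfied 2 clause(s); 6 remain; assigned so far: [5]
unit clause [-6] forces x6=F; simplify:
  satisfied 2 clause(s); 4 remain; assigned so far: [5, 6]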